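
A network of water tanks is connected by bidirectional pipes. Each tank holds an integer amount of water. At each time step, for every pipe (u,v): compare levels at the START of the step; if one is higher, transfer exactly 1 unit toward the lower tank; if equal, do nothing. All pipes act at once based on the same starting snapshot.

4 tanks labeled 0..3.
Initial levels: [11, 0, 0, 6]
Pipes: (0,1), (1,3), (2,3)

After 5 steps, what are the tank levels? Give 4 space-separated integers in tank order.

Answer: 6 4 3 4

Derivation:
Step 1: flows [0->1,3->1,3->2] -> levels [10 2 1 4]
Step 2: flows [0->1,3->1,3->2] -> levels [9 4 2 2]
Step 3: flows [0->1,1->3,2=3] -> levels [8 4 2 3]
Step 4: flows [0->1,1->3,3->2] -> levels [7 4 3 3]
Step 5: flows [0->1,1->3,2=3] -> levels [6 4 3 4]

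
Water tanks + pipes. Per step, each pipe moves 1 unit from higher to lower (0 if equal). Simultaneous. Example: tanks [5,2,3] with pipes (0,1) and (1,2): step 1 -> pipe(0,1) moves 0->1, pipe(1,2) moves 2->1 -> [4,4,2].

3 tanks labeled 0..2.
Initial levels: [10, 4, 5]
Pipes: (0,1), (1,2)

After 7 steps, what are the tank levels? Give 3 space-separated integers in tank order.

Step 1: flows [0->1,2->1] -> levels [9 6 4]
Step 2: flows [0->1,1->2] -> levels [8 6 5]
Step 3: flows [0->1,1->2] -> levels [7 6 6]
Step 4: flows [0->1,1=2] -> levels [6 7 6]
Step 5: flows [1->0,1->2] -> levels [7 5 7]
Step 6: flows [0->1,2->1] -> levels [6 7 6]
  -> period-2 cycle: step 6 state = step 4 state
  -> state at step 7: (7-4) mod 2 = 1, same as step 5 -> [7 5 7]

Answer: 7 5 7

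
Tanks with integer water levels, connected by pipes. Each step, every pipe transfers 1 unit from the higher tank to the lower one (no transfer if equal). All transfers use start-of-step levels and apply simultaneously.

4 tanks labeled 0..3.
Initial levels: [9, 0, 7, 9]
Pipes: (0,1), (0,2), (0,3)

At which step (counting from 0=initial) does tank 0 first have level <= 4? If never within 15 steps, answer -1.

Step 1: flows [0->1,0->2,0=3] -> levels [7 1 8 9]
Step 2: flows [0->1,2->0,3->0] -> levels [8 2 7 8]
Step 3: flows [0->1,0->2,0=3] -> levels [6 3 8 8]
Step 4: flows [0->1,2->0,3->0] -> levels [7 4 7 7]
Step 5: flows [0->1,0=2,0=3] -> levels [6 5 7 7]
Step 6: flows [0->1,2->0,3->0] -> levels [7 6 6 6]
Step 7: flows [0->1,0->2,0->3] -> levels [4 7 7 7]
Tank 0 first reaches <=4 at step 7

Answer: 7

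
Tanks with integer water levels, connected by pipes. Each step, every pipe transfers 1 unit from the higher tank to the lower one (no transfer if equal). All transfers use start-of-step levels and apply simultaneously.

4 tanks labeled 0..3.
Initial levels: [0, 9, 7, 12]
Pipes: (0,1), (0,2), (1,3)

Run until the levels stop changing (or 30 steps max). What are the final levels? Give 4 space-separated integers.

Step 1: flows [1->0,2->0,3->1] -> levels [2 9 6 11]
Step 2: flows [1->0,2->0,3->1] -> levels [4 9 5 10]
Step 3: flows [1->0,2->0,3->1] -> levels [6 9 4 9]
Step 4: flows [1->0,0->2,1=3] -> levels [6 8 5 9]
Step 5: flows [1->0,0->2,3->1] -> levels [6 8 6 8]
Step 6: flows [1->0,0=2,1=3] -> levels [7 7 6 8]
Step 7: flows [0=1,0->2,3->1] -> levels [6 8 7 7]
Step 8: flows [1->0,2->0,1->3] -> levels [8 6 6 8]
Step 9: flows [0->1,0->2,3->1] -> levels [6 8 7 7]
  -> period-2 cycle: step 9 state = step 7 state; never stabilizes
  -> state at step 30: (30-7) mod 2 = 1, same as step 8 -> [8 6 6 8]

Answer: 8 6 6 8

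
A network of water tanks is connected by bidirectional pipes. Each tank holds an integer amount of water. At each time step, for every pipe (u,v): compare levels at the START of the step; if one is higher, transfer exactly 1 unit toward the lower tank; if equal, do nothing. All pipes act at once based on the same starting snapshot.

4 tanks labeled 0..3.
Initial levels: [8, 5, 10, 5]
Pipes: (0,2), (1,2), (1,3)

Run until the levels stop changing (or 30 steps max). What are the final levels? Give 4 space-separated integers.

Step 1: flows [2->0,2->1,1=3] -> levels [9 6 8 5]
Step 2: flows [0->2,2->1,1->3] -> levels [8 6 8 6]
Step 3: flows [0=2,2->1,1=3] -> levels [8 7 7 6]
Step 4: flows [0->2,1=2,1->3] -> levels [7 6 8 7]
Step 5: flows [2->0,2->1,3->1] -> levels [8 8 6 6]
Step 6: flows [0->2,1->2,1->3] -> levels [7 6 8 7]
  -> period-2 cycle: step 6 state = step 4 state; never stabilizes
  -> state at step 30: (30-4) mod 2 = 0, same as step 4 -> [7 6 8 7]

Answer: 7 6 8 7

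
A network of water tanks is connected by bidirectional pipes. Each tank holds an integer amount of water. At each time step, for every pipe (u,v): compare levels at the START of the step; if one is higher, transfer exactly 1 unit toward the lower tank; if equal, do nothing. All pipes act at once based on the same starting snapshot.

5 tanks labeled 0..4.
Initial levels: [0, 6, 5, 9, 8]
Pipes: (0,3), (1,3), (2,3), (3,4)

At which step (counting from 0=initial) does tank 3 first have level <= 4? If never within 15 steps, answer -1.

Step 1: flows [3->0,3->1,3->2,3->4] -> levels [1 7 6 5 9]
Step 2: flows [3->0,1->3,2->3,4->3] -> levels [2 6 5 7 8]
Step 3: flows [3->0,3->1,3->2,4->3] -> levels [3 7 6 5 7]
Step 4: flows [3->0,1->3,2->3,4->3] -> levels [4 6 5 7 6]
Step 5: flows [3->0,3->1,3->2,3->4] -> levels [5 7 6 3 7]
Tank 3 first reaches <=4 at step 5

Answer: 5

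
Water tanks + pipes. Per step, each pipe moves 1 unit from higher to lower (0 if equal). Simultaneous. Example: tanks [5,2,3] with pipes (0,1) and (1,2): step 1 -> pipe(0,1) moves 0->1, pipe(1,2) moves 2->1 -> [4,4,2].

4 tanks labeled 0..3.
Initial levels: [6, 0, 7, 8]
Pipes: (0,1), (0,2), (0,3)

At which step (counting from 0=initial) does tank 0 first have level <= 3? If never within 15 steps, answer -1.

Step 1: flows [0->1,2->0,3->0] -> levels [7 1 6 7]
Step 2: flows [0->1,0->2,0=3] -> levels [5 2 7 7]
Step 3: flows [0->1,2->0,3->0] -> levels [6 3 6 6]
Step 4: flows [0->1,0=2,0=3] -> levels [5 4 6 6]
Step 5: flows [0->1,2->0,3->0] -> levels [6 5 5 5]
Step 6: flows [0->1,0->2,0->3] -> levels [3 6 6 6]
Tank 0 first reaches <=3 at step 6

Answer: 6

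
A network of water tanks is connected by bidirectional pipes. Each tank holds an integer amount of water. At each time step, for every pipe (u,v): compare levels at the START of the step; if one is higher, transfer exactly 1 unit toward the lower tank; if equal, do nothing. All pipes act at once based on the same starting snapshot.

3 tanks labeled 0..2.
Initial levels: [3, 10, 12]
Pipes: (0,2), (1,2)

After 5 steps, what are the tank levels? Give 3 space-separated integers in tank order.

Step 1: flows [2->0,2->1] -> levels [4 11 10]
Step 2: flows [2->0,1->2] -> levels [5 10 10]
Step 3: flows [2->0,1=2] -> levels [6 10 9]
Step 4: flows [2->0,1->2] -> levels [7 9 9]
Step 5: flows [2->0,1=2] -> levels [8 9 8]

Answer: 8 9 8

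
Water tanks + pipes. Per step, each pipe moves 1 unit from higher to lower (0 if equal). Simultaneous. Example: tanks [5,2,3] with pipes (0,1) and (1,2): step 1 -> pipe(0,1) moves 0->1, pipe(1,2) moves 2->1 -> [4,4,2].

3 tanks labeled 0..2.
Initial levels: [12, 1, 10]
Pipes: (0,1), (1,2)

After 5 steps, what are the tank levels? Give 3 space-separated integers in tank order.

Answer: 8 7 8

Derivation:
Step 1: flows [0->1,2->1] -> levels [11 3 9]
Step 2: flows [0->1,2->1] -> levels [10 5 8]
Step 3: flows [0->1,2->1] -> levels [9 7 7]
Step 4: flows [0->1,1=2] -> levels [8 8 7]
Step 5: flows [0=1,1->2] -> levels [8 7 8]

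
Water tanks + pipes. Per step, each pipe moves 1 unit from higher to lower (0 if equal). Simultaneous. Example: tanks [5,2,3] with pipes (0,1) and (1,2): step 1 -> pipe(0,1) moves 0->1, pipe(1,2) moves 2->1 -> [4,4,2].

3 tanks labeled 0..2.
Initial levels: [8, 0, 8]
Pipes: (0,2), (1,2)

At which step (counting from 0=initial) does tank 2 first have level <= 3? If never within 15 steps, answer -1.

Step 1: flows [0=2,2->1] -> levels [8 1 7]
Step 2: flows [0->2,2->1] -> levels [7 2 7]
Step 3: flows [0=2,2->1] -> levels [7 3 6]
Step 4: flows [0->2,2->1] -> levels [6 4 6]
Step 5: flows [0=2,2->1] -> levels [6 5 5]
Step 6: flows [0->2,1=2] -> levels [5 5 6]
Step 7: flows [2->0,2->1] -> levels [6 6 4]
Step 8: flows [0->2,1->2] -> levels [5 5 6]
  -> period-2 cycle (repeats step 6); tank 2 never drops to <=3
Tank 2 never reaches <=3 within 15 steps

Answer: -1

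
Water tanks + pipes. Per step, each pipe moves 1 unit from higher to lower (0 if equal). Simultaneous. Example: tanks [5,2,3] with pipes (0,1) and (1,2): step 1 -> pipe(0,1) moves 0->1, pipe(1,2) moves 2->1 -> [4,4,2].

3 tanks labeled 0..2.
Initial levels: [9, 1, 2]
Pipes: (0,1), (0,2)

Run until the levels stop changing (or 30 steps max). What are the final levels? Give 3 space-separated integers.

Step 1: flows [0->1,0->2] -> levels [7 2 3]
Step 2: flows [0->1,0->2] -> levels [5 3 4]
Step 3: flows [0->1,0->2] -> levels [3 4 5]
Step 4: flows [1->0,2->0] -> levels [5 3 4]
  -> period-2 cycle: step 4 state = step 2 state; never stabilizes
  -> state at step 30: (30-2) mod 2 = 0, same as step 2 -> [5 3 4]

Answer: 5 3 4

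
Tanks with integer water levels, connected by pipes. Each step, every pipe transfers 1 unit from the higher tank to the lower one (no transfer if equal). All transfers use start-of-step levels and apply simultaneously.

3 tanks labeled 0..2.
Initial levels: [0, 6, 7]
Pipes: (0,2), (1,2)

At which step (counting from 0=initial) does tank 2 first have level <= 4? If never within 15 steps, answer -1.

Step 1: flows [2->0,2->1] -> levels [1 7 5]
Step 2: flows [2->0,1->2] -> levels [2 6 5]
Step 3: flows [2->0,1->2] -> levels [3 5 5]
Step 4: flows [2->0,1=2] -> levels [4 5 4]
Tank 2 first reaches <=4 at step 4

Answer: 4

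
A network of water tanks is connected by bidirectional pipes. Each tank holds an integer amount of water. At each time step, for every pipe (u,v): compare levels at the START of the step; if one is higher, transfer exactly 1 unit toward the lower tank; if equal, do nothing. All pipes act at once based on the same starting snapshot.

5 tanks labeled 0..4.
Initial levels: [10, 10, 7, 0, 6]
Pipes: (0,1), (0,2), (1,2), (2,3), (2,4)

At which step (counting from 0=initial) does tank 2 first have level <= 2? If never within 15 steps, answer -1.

Answer: -1

Derivation:
Step 1: flows [0=1,0->2,1->2,2->3,2->4] -> levels [9 9 7 1 7]
Step 2: flows [0=1,0->2,1->2,2->3,2=4] -> levels [8 8 8 2 7]
Step 3: flows [0=1,0=2,1=2,2->3,2->4] -> levels [8 8 6 3 8]
Step 4: flows [0=1,0->2,1->2,2->3,4->2] -> levels [7 7 8 4 7]
Step 5: flows [0=1,2->0,2->1,2->3,2->4] -> levels [8 8 4 5 8]
Step 6: flows [0=1,0->2,1->2,3->2,4->2] -> levels [7 7 8 4 7]
  -> period-2 cycle (repeats step 4); tank 2 never drops to <=2
Tank 2 never reaches <=2 within 15 steps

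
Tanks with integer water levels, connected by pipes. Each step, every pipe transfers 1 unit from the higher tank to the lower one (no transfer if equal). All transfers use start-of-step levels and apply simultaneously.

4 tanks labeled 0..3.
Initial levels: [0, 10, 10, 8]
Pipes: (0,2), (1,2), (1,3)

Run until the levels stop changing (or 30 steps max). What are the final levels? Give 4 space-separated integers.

Step 1: flows [2->0,1=2,1->3] -> levels [1 9 9 9]
Step 2: flows [2->0,1=2,1=3] -> levels [2 9 8 9]
Step 3: flows [2->0,1->2,1=3] -> levels [3 8 8 9]
Step 4: flows [2->0,1=2,3->1] -> levels [4 9 7 8]
Step 5: flows [2->0,1->2,1->3] -> levels [5 7 7 9]
Step 6: flows [2->0,1=2,3->1] -> levels [6 8 6 8]
Step 7: flows [0=2,1->2,1=3] -> levels [6 7 7 8]
Step 8: flows [2->0,1=2,3->1] -> levels [7 8 6 7]
Step 9: flows [0->2,1->2,1->3] -> levels [6 6 8 8]
Step 10: flows [2->0,2->1,3->1] -> levels [7 8 6 7]
  -> period-2 cycle: step 10 state = step 8 state; never stabilizes
  -> state at step 30: (30-8) mod 2 = 0, same as step 8 -> [7 8 6 7]

Answer: 7 8 6 7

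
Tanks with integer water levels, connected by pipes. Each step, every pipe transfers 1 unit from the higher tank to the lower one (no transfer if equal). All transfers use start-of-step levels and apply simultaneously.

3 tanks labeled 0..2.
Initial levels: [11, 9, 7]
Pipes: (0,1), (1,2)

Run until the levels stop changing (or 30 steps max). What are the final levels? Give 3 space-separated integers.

Answer: 9 9 9

Derivation:
Step 1: flows [0->1,1->2] -> levels [10 9 8]
Step 2: flows [0->1,1->2] -> levels [9 9 9]
Step 3: flows [0=1,1=2] -> levels [9 9 9]
  -> stable (no change)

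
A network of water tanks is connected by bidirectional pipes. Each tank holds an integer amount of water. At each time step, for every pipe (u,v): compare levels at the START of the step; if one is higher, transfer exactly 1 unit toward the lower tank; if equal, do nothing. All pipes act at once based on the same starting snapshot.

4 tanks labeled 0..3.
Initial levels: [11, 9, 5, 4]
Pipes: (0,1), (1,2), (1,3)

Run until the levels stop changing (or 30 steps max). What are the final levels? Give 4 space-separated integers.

Step 1: flows [0->1,1->2,1->3] -> levels [10 8 6 5]
Step 2: flows [0->1,1->2,1->3] -> levels [9 7 7 6]
Step 3: flows [0->1,1=2,1->3] -> levels [8 7 7 7]
Step 4: flows [0->1,1=2,1=3] -> levels [7 8 7 7]
Step 5: flows [1->0,1->2,1->3] -> levels [8 5 8 8]
Step 6: flows [0->1,2->1,3->1] -> levels [7 8 7 7]
  -> period-2 cycle: step 6 state = step 4 state; never stabilizes
  -> state at step 30: (30-4) mod 2 = 0, same as step 4 -> [7 8 7 7]

Answer: 7 8 7 7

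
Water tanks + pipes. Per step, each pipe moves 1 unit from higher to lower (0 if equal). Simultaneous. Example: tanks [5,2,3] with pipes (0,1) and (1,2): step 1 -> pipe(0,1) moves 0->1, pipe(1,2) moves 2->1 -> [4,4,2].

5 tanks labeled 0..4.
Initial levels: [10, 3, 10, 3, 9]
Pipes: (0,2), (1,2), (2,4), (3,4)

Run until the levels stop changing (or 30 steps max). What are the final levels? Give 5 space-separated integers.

Step 1: flows [0=2,2->1,2->4,4->3] -> levels [10 4 8 4 9]
Step 2: flows [0->2,2->1,4->2,4->3] -> levels [9 5 9 5 7]
Step 3: flows [0=2,2->1,2->4,4->3] -> levels [9 6 7 6 7]
Step 4: flows [0->2,2->1,2=4,4->3] -> levels [8 7 7 7 6]
Step 5: flows [0->2,1=2,2->4,3->4] -> levels [7 7 7 6 8]
Step 6: flows [0=2,1=2,4->2,4->3] -> levels [7 7 8 7 6]
Step 7: flows [2->0,2->1,2->4,3->4] -> levels [8 8 5 6 8]
Step 8: flows [0->2,1->2,4->2,4->3] -> levels [7 7 8 7 6]
  -> period-2 cycle: step 8 state = step 6 state; never stabilizes
  -> state at step 30: (30-6) mod 2 = 0, same as step 6 -> [7 7 8 7 6]

Answer: 7 7 8 7 6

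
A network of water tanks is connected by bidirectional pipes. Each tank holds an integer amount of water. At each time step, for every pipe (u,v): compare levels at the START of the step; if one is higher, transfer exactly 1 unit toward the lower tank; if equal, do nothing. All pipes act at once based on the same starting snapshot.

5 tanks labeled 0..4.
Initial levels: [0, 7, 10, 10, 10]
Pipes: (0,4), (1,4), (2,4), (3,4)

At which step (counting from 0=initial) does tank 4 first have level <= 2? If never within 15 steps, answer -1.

Answer: -1

Derivation:
Step 1: flows [4->0,4->1,2=4,3=4] -> levels [1 8 10 10 8]
Step 2: flows [4->0,1=4,2->4,3->4] -> levels [2 8 9 9 9]
Step 3: flows [4->0,4->1,2=4,3=4] -> levels [3 9 9 9 7]
Step 4: flows [4->0,1->4,2->4,3->4] -> levels [4 8 8 8 9]
Step 5: flows [4->0,4->1,4->2,4->3] -> levels [5 9 9 9 5]
Step 6: flows [0=4,1->4,2->4,3->4] -> levels [5 8 8 8 8]
Step 7: flows [4->0,1=4,2=4,3=4] -> levels [6 8 8 8 7]
Step 8: flows [4->0,1->4,2->4,3->4] -> levels [7 7 7 7 9]
Step 9: flows [4->0,4->1,4->2,4->3] -> levels [8 8 8 8 5]
Step 10: flows [0->4,1->4,2->4,3->4] -> levels [7 7 7 7 9]
  -> period-2 cycle (repeats step 8); tank 4 never drops to <=2
Tank 4 never reaches <=2 within 15 steps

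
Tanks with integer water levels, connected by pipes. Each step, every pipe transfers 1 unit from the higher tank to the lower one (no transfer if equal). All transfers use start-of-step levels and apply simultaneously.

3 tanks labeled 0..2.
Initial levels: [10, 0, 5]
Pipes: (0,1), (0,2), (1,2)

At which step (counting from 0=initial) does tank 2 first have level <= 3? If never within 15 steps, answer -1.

Answer: -1

Derivation:
Step 1: flows [0->1,0->2,2->1] -> levels [8 2 5]
Step 2: flows [0->1,0->2,2->1] -> levels [6 4 5]
Step 3: flows [0->1,0->2,2->1] -> levels [4 6 5]
Step 4: flows [1->0,2->0,1->2] -> levels [6 4 5]
  -> period-2 cycle (repeats step 2); tank 2 never drops to <=3
Tank 2 never reaches <=3 within 15 steps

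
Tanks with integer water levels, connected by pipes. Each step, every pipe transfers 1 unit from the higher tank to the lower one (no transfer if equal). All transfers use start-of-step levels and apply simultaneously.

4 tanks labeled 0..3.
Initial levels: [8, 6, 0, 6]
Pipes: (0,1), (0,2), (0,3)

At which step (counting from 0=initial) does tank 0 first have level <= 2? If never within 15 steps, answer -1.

Answer: -1

Derivation:
Step 1: flows [0->1,0->2,0->3] -> levels [5 7 1 7]
Step 2: flows [1->0,0->2,3->0] -> levels [6 6 2 6]
Step 3: flows [0=1,0->2,0=3] -> levels [5 6 3 6]
Step 4: flows [1->0,0->2,3->0] -> levels [6 5 4 5]
Step 5: flows [0->1,0->2,0->3] -> levels [3 6 5 6]
Step 6: flows [1->0,2->0,3->0] -> levels [6 5 4 5]
  -> period-2 cycle (repeats step 4); tank 0 never drops to <=2
Tank 0 never reaches <=2 within 15 steps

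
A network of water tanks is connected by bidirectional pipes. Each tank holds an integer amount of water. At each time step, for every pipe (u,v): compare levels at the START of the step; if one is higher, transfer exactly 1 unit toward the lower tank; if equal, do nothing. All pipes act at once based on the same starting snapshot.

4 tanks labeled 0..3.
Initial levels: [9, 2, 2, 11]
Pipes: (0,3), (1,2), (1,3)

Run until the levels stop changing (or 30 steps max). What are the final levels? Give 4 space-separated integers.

Answer: 6 5 6 7

Derivation:
Step 1: flows [3->0,1=2,3->1] -> levels [10 3 2 9]
Step 2: flows [0->3,1->2,3->1] -> levels [9 3 3 9]
Step 3: flows [0=3,1=2,3->1] -> levels [9 4 3 8]
Step 4: flows [0->3,1->2,3->1] -> levels [8 4 4 8]
Step 5: flows [0=3,1=2,3->1] -> levels [8 5 4 7]
Step 6: flows [0->3,1->2,3->1] -> levels [7 5 5 7]
Step 7: flows [0=3,1=2,3->1] -> levels [7 6 5 6]
Step 8: flows [0->3,1->2,1=3] -> levels [6 5 6 7]
Step 9: flows [3->0,2->1,3->1] -> levels [7 7 5 5]
Step 10: flows [0->3,1->2,1->3] -> levels [6 5 6 7]
  -> period-2 cycle: step 10 state = step 8 state; never stabilizes
  -> state at step 30: (30-8) mod 2 = 0, same as step 8 -> [6 5 6 7]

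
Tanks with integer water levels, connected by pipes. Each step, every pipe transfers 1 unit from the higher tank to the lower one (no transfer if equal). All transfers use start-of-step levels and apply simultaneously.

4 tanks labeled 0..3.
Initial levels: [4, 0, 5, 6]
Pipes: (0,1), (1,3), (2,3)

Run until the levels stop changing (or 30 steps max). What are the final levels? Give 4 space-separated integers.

Answer: 3 4 5 3

Derivation:
Step 1: flows [0->1,3->1,3->2] -> levels [3 2 6 4]
Step 2: flows [0->1,3->1,2->3] -> levels [2 4 5 4]
Step 3: flows [1->0,1=3,2->3] -> levels [3 3 4 5]
Step 4: flows [0=1,3->1,3->2] -> levels [3 4 5 3]
Step 5: flows [1->0,1->3,2->3] -> levels [4 2 4 5]
Step 6: flows [0->1,3->1,3->2] -> levels [3 4 5 3]
  -> period-2 cycle: step 6 state = step 4 state; never stabilizes
  -> state at step 30: (30-4) mod 2 = 0, same as step 4 -> [3 4 5 3]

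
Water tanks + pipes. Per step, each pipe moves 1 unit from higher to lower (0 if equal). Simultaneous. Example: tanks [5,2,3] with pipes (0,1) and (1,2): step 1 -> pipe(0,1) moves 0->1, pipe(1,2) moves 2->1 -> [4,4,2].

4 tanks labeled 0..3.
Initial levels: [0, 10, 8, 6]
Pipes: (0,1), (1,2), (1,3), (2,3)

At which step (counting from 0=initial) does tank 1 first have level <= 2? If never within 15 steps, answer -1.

Answer: -1

Derivation:
Step 1: flows [1->0,1->2,1->3,2->3] -> levels [1 7 8 8]
Step 2: flows [1->0,2->1,3->1,2=3] -> levels [2 8 7 7]
Step 3: flows [1->0,1->2,1->3,2=3] -> levels [3 5 8 8]
Step 4: flows [1->0,2->1,3->1,2=3] -> levels [4 6 7 7]
Step 5: flows [1->0,2->1,3->1,2=3] -> levels [5 7 6 6]
Step 6: flows [1->0,1->2,1->3,2=3] -> levels [6 4 7 7]
Step 7: flows [0->1,2->1,3->1,2=3] -> levels [5 7 6 6]
  -> period-2 cycle (repeats step 5); tank 1 never drops to <=2
Tank 1 never reaches <=2 within 15 steps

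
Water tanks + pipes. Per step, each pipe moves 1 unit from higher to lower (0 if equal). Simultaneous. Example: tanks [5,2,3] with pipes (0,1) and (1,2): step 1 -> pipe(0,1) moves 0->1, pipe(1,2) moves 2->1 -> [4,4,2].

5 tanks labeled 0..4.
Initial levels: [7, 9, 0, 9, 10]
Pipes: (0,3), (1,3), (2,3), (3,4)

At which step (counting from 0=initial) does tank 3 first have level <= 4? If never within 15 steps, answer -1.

Answer: -1

Derivation:
Step 1: flows [3->0,1=3,3->2,4->3] -> levels [8 9 1 8 9]
Step 2: flows [0=3,1->3,3->2,4->3] -> levels [8 8 2 9 8]
Step 3: flows [3->0,3->1,3->2,3->4] -> levels [9 9 3 5 9]
Step 4: flows [0->3,1->3,3->2,4->3] -> levels [8 8 4 7 8]
Step 5: flows [0->3,1->3,3->2,4->3] -> levels [7 7 5 9 7]
Step 6: flows [3->0,3->1,3->2,3->4] -> levels [8 8 6 5 8]
Step 7: flows [0->3,1->3,2->3,4->3] -> levels [7 7 5 9 7]
  -> period-2 cycle (repeats step 5); tank 3 never drops to <=4
Tank 3 never reaches <=4 within 15 steps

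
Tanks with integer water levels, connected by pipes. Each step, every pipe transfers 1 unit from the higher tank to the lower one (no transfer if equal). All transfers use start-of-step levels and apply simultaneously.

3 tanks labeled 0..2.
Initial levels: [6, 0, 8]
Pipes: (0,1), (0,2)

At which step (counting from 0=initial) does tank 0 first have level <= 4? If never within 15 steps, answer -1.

Answer: 5

Derivation:
Step 1: flows [0->1,2->0] -> levels [6 1 7]
Step 2: flows [0->1,2->0] -> levels [6 2 6]
Step 3: flows [0->1,0=2] -> levels [5 3 6]
Step 4: flows [0->1,2->0] -> levels [5 4 5]
Step 5: flows [0->1,0=2] -> levels [4 5 5]
Tank 0 first reaches <=4 at step 5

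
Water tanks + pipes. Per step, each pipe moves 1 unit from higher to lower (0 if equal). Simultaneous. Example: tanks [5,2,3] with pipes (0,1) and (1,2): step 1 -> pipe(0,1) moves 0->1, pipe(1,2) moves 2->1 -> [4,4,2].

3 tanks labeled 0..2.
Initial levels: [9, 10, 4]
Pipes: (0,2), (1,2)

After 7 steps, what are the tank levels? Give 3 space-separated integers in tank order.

Step 1: flows [0->2,1->2] -> levels [8 9 6]
Step 2: flows [0->2,1->2] -> levels [7 8 8]
Step 3: flows [2->0,1=2] -> levels [8 8 7]
Step 4: flows [0->2,1->2] -> levels [7 7 9]
Step 5: flows [2->0,2->1] -> levels [8 8 7]
  -> period-2 cycle: step 5 state = step 3 state
  -> state at step 7: (7-3) mod 2 = 0, same as step 3 -> [8 8 7]

Answer: 8 8 7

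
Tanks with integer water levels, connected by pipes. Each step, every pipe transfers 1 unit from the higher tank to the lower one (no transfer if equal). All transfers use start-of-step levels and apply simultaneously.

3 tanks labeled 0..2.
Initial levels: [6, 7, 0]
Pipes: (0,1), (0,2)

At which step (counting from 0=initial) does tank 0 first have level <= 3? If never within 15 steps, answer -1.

Step 1: flows [1->0,0->2] -> levels [6 6 1]
Step 2: flows [0=1,0->2] -> levels [5 6 2]
Step 3: flows [1->0,0->2] -> levels [5 5 3]
Step 4: flows [0=1,0->2] -> levels [4 5 4]
Step 5: flows [1->0,0=2] -> levels [5 4 4]
Step 6: flows [0->1,0->2] -> levels [3 5 5]
Tank 0 first reaches <=3 at step 6

Answer: 6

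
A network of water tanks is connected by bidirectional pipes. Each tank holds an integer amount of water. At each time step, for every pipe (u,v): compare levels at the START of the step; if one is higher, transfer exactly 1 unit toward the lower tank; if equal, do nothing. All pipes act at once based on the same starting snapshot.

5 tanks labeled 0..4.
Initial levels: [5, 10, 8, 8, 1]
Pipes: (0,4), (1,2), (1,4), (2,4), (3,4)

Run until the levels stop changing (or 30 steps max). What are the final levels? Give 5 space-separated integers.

Step 1: flows [0->4,1->2,1->4,2->4,3->4] -> levels [4 8 8 7 5]
Step 2: flows [4->0,1=2,1->4,2->4,3->4] -> levels [5 7 7 6 7]
Step 3: flows [4->0,1=2,1=4,2=4,4->3] -> levels [6 7 7 7 5]
Step 4: flows [0->4,1=2,1->4,2->4,3->4] -> levels [5 6 6 6 9]
Step 5: flows [4->0,1=2,4->1,4->2,4->3] -> levels [6 7 7 7 5]
  -> period-2 cycle: step 5 state = step 3 state; never stabilizes
  -> state at step 30: (30-3) mod 2 = 1, same as step 4 -> [5 6 6 6 9]

Answer: 5 6 6 6 9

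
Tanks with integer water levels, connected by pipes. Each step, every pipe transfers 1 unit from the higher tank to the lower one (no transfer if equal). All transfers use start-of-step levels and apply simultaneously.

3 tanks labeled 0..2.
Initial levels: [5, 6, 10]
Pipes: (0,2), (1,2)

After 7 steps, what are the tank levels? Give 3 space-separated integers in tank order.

Step 1: flows [2->0,2->1] -> levels [6 7 8]
Step 2: flows [2->0,2->1] -> levels [7 8 6]
Step 3: flows [0->2,1->2] -> levels [6 7 8]
  -> period-2 cycle: step 3 state = step 1 state
  -> state at step 7: (7-1) mod 2 = 0, same as step 1 -> [6 7 8]

Answer: 6 7 8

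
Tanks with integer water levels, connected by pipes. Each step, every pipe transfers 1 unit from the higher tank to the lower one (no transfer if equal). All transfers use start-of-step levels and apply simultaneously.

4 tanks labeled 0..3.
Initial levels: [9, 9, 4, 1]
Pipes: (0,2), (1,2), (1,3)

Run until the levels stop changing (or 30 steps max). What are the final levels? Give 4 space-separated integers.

Step 1: flows [0->2,1->2,1->3] -> levels [8 7 6 2]
Step 2: flows [0->2,1->2,1->3] -> levels [7 5 8 3]
Step 3: flows [2->0,2->1,1->3] -> levels [8 5 6 4]
Step 4: flows [0->2,2->1,1->3] -> levels [7 5 6 5]
Step 5: flows [0->2,2->1,1=3] -> levels [6 6 6 5]
Step 6: flows [0=2,1=2,1->3] -> levels [6 5 6 6]
Step 7: flows [0=2,2->1,3->1] -> levels [6 7 5 5]
Step 8: flows [0->2,1->2,1->3] -> levels [5 5 7 6]
Step 9: flows [2->0,2->1,3->1] -> levels [6 7 5 5]
  -> period-2 cycle: step 9 state = step 7 state; never stabilizes
  -> state at step 30: (30-7) mod 2 = 1, same as step 8 -> [5 5 7 6]

Answer: 5 5 7 6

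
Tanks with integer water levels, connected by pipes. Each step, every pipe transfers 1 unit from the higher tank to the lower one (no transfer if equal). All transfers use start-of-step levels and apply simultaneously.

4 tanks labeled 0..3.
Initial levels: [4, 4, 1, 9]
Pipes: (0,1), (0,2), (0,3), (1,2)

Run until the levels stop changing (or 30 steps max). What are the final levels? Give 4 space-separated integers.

Step 1: flows [0=1,0->2,3->0,1->2] -> levels [4 3 3 8]
Step 2: flows [0->1,0->2,3->0,1=2] -> levels [3 4 4 7]
Step 3: flows [1->0,2->0,3->0,1=2] -> levels [6 3 3 6]
Step 4: flows [0->1,0->2,0=3,1=2] -> levels [4 4 4 6]
Step 5: flows [0=1,0=2,3->0,1=2] -> levels [5 4 4 5]
Step 6: flows [0->1,0->2,0=3,1=2] -> levels [3 5 5 5]
Step 7: flows [1->0,2->0,3->0,1=2] -> levels [6 4 4 4]
Step 8: flows [0->1,0->2,0->3,1=2] -> levels [3 5 5 5]
  -> period-2 cycle: step 8 state = step 6 state; never stabilizes
  -> state at step 30: (30-6) mod 2 = 0, same as step 6 -> [3 5 5 5]

Answer: 3 5 5 5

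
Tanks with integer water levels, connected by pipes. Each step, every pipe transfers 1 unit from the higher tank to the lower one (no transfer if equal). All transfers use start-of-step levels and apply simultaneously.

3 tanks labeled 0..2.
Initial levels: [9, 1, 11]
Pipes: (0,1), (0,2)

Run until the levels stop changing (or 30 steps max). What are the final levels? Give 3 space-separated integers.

Answer: 7 7 7

Derivation:
Step 1: flows [0->1,2->0] -> levels [9 2 10]
Step 2: flows [0->1,2->0] -> levels [9 3 9]
Step 3: flows [0->1,0=2] -> levels [8 4 9]
Step 4: flows [0->1,2->0] -> levels [8 5 8]
Step 5: flows [0->1,0=2] -> levels [7 6 8]
Step 6: flows [0->1,2->0] -> levels [7 7 7]
Step 7: flows [0=1,0=2] -> levels [7 7 7]
  -> stable (no change)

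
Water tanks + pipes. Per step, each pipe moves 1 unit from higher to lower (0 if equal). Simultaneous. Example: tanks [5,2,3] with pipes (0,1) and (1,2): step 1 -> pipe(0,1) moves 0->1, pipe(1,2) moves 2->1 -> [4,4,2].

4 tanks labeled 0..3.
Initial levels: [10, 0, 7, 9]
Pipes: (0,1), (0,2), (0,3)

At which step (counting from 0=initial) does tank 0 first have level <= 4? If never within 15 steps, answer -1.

Step 1: flows [0->1,0->2,0->3] -> levels [7 1 8 10]
Step 2: flows [0->1,2->0,3->0] -> levels [8 2 7 9]
Step 3: flows [0->1,0->2,3->0] -> levels [7 3 8 8]
Step 4: flows [0->1,2->0,3->0] -> levels [8 4 7 7]
Step 5: flows [0->1,0->2,0->3] -> levels [5 5 8 8]
Step 6: flows [0=1,2->0,3->0] -> levels [7 5 7 7]
Step 7: flows [0->1,0=2,0=3] -> levels [6 6 7 7]
Step 8: flows [0=1,2->0,3->0] -> levels [8 6 6 6]
Step 9: flows [0->1,0->2,0->3] -> levels [5 7 7 7]
Step 10: flows [1->0,2->0,3->0] -> levels [8 6 6 6]
  -> period-2 cycle (repeats step 8); tank 0 never drops to <=4
Tank 0 never reaches <=4 within 15 steps

Answer: -1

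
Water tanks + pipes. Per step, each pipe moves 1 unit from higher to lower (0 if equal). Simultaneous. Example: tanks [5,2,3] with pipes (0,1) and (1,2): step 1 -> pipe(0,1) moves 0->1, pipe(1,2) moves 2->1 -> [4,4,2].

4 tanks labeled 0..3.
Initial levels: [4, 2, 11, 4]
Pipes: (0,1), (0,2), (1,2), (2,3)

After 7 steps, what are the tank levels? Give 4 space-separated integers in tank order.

Step 1: flows [0->1,2->0,2->1,2->3] -> levels [4 4 8 5]
Step 2: flows [0=1,2->0,2->1,2->3] -> levels [5 5 5 6]
Step 3: flows [0=1,0=2,1=2,3->2] -> levels [5 5 6 5]
Step 4: flows [0=1,2->0,2->1,2->3] -> levels [6 6 3 6]
Step 5: flows [0=1,0->2,1->2,3->2] -> levels [5 5 6 5]
  -> period-2 cycle: step 5 state = step 3 state
  -> state at step 7: (7-3) mod 2 = 0, same as step 3 -> [5 5 6 5]

Answer: 5 5 6 5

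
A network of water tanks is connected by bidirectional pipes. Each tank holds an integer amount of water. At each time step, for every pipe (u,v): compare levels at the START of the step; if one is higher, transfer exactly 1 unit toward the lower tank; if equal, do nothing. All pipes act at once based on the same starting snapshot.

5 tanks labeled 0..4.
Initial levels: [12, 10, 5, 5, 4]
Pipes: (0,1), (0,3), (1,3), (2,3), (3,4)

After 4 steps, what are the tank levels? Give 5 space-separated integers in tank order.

Step 1: flows [0->1,0->3,1->3,2=3,3->4] -> levels [10 10 5 6 5]
Step 2: flows [0=1,0->3,1->3,3->2,3->4] -> levels [9 9 6 6 6]
Step 3: flows [0=1,0->3,1->3,2=3,3=4] -> levels [8 8 6 8 6]
Step 4: flows [0=1,0=3,1=3,3->2,3->4] -> levels [8 8 7 6 7]

Answer: 8 8 7 6 7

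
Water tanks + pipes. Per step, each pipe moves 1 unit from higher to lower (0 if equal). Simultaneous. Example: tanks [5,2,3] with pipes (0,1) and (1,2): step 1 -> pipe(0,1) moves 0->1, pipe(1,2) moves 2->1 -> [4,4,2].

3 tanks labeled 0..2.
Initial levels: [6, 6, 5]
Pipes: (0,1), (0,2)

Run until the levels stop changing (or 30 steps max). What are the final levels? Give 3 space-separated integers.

Step 1: flows [0=1,0->2] -> levels [5 6 6]
Step 2: flows [1->0,2->0] -> levels [7 5 5]
Step 3: flows [0->1,0->2] -> levels [5 6 6]
  -> period-2 cycle: step 3 state = step 1 state; never stabilizes
  -> state at step 30: (30-1) mod 2 = 1, same as step 2 -> [7 5 5]

Answer: 7 5 5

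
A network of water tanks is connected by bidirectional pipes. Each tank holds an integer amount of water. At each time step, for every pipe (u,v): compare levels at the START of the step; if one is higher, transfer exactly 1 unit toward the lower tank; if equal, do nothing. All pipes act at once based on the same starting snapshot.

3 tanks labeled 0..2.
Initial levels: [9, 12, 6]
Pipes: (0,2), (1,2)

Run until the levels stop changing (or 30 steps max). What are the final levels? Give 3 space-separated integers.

Step 1: flows [0->2,1->2] -> levels [8 11 8]
Step 2: flows [0=2,1->2] -> levels [8 10 9]
Step 3: flows [2->0,1->2] -> levels [9 9 9]
Step 4: flows [0=2,1=2] -> levels [9 9 9]
  -> stable (no change)

Answer: 9 9 9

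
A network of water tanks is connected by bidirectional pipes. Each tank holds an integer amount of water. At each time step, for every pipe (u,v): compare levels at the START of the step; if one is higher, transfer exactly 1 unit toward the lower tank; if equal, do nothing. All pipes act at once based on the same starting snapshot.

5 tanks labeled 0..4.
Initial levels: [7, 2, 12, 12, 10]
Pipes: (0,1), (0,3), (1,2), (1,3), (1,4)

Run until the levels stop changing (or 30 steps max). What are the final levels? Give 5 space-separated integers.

Step 1: flows [0->1,3->0,2->1,3->1,4->1] -> levels [7 6 11 10 9]
Step 2: flows [0->1,3->0,2->1,3->1,4->1] -> levels [7 10 10 8 8]
Step 3: flows [1->0,3->0,1=2,1->3,1->4] -> levels [9 7 10 8 9]
Step 4: flows [0->1,0->3,2->1,3->1,4->1] -> levels [7 11 9 8 8]
Step 5: flows [1->0,3->0,1->2,1->3,1->4] -> levels [9 7 10 8 9]
  -> period-2 cycle: step 5 state = step 3 state; never stabilizes
  -> state at step 30: (30-3) mod 2 = 1, same as step 4 -> [7 11 9 8 8]

Answer: 7 11 9 8 8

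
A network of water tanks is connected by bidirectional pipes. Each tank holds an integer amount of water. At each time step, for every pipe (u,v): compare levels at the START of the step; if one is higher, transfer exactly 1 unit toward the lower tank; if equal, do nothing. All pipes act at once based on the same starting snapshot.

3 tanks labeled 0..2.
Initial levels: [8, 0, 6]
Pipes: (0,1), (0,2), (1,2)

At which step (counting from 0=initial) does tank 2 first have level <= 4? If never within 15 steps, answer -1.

Step 1: flows [0->1,0->2,2->1] -> levels [6 2 6]
Step 2: flows [0->1,0=2,2->1] -> levels [5 4 5]
Step 3: flows [0->1,0=2,2->1] -> levels [4 6 4]
Tank 2 first reaches <=4 at step 3

Answer: 3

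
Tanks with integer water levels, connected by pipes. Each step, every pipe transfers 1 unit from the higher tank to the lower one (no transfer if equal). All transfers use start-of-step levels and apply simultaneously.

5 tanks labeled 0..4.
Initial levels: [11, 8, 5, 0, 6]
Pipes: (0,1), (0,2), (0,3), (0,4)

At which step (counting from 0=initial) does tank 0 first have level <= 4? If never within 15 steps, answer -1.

Answer: 4

Derivation:
Step 1: flows [0->1,0->2,0->3,0->4] -> levels [7 9 6 1 7]
Step 2: flows [1->0,0->2,0->3,0=4] -> levels [6 8 7 2 7]
Step 3: flows [1->0,2->0,0->3,4->0] -> levels [8 7 6 3 6]
Step 4: flows [0->1,0->2,0->3,0->4] -> levels [4 8 7 4 7]
Tank 0 first reaches <=4 at step 4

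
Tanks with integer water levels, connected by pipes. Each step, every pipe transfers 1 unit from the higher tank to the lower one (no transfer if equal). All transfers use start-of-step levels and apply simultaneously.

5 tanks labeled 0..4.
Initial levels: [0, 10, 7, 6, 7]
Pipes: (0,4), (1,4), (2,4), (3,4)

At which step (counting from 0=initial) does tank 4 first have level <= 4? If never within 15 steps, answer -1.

Answer: 5

Derivation:
Step 1: flows [4->0,1->4,2=4,4->3] -> levels [1 9 7 7 6]
Step 2: flows [4->0,1->4,2->4,3->4] -> levels [2 8 6 6 8]
Step 3: flows [4->0,1=4,4->2,4->3] -> levels [3 8 7 7 5]
Step 4: flows [4->0,1->4,2->4,3->4] -> levels [4 7 6 6 7]
Step 5: flows [4->0,1=4,4->2,4->3] -> levels [5 7 7 7 4]
Tank 4 first reaches <=4 at step 5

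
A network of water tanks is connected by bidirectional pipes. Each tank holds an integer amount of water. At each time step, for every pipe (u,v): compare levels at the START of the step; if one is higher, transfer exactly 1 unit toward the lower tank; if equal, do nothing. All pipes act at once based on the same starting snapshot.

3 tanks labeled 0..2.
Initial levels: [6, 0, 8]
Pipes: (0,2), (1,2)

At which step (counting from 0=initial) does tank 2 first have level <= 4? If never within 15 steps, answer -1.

Answer: 5

Derivation:
Step 1: flows [2->0,2->1] -> levels [7 1 6]
Step 2: flows [0->2,2->1] -> levels [6 2 6]
Step 3: flows [0=2,2->1] -> levels [6 3 5]
Step 4: flows [0->2,2->1] -> levels [5 4 5]
Step 5: flows [0=2,2->1] -> levels [5 5 4]
Tank 2 first reaches <=4 at step 5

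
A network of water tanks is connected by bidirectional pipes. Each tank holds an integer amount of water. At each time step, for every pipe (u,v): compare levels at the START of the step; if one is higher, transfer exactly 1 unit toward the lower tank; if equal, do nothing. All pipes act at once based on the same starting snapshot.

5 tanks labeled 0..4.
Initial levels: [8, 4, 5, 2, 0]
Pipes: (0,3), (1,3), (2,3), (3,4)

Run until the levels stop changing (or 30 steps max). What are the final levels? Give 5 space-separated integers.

Step 1: flows [0->3,1->3,2->3,3->4] -> levels [7 3 4 4 1]
Step 2: flows [0->3,3->1,2=3,3->4] -> levels [6 4 4 3 2]
Step 3: flows [0->3,1->3,2->3,3->4] -> levels [5 3 3 5 3]
Step 4: flows [0=3,3->1,3->2,3->4] -> levels [5 4 4 2 4]
Step 5: flows [0->3,1->3,2->3,4->3] -> levels [4 3 3 6 3]
Step 6: flows [3->0,3->1,3->2,3->4] -> levels [5 4 4 2 4]
  -> period-2 cycle: step 6 state = step 4 state; never stabilizes
  -> state at step 30: (30-4) mod 2 = 0, same as step 4 -> [5 4 4 2 4]

Answer: 5 4 4 2 4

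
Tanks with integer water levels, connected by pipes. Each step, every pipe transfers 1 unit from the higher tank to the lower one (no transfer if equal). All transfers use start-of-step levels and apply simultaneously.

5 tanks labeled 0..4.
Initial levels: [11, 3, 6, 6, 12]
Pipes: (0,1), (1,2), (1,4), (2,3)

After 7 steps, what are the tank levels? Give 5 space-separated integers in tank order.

Answer: 8 9 6 7 8

Derivation:
Step 1: flows [0->1,2->1,4->1,2=3] -> levels [10 6 5 6 11]
Step 2: flows [0->1,1->2,4->1,3->2] -> levels [9 7 7 5 10]
Step 3: flows [0->1,1=2,4->1,2->3] -> levels [8 9 6 6 9]
Step 4: flows [1->0,1->2,1=4,2=3] -> levels [9 7 7 6 9]
Step 5: flows [0->1,1=2,4->1,2->3] -> levels [8 9 6 7 8]
Step 6: flows [1->0,1->2,1->4,3->2] -> levels [9 6 8 6 9]
Step 7: flows [0->1,2->1,4->1,2->3] -> levels [8 9 6 7 8]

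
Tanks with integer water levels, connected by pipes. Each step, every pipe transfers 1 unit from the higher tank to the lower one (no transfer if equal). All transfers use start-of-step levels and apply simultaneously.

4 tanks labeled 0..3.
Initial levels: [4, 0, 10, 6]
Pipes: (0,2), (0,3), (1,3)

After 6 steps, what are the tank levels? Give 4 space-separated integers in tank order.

Step 1: flows [2->0,3->0,3->1] -> levels [6 1 9 4]
Step 2: flows [2->0,0->3,3->1] -> levels [6 2 8 4]
Step 3: flows [2->0,0->3,3->1] -> levels [6 3 7 4]
Step 4: flows [2->0,0->3,3->1] -> levels [6 4 6 4]
Step 5: flows [0=2,0->3,1=3] -> levels [5 4 6 5]
Step 6: flows [2->0,0=3,3->1] -> levels [6 5 5 4]

Answer: 6 5 5 4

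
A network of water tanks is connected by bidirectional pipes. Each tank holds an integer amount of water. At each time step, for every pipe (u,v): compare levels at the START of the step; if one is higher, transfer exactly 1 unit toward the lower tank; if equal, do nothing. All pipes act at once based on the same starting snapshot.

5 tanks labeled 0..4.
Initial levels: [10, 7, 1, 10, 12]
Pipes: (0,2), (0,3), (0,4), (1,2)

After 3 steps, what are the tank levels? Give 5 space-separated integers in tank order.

Answer: 9 5 6 10 10

Derivation:
Step 1: flows [0->2,0=3,4->0,1->2] -> levels [10 6 3 10 11]
Step 2: flows [0->2,0=3,4->0,1->2] -> levels [10 5 5 10 10]
Step 3: flows [0->2,0=3,0=4,1=2] -> levels [9 5 6 10 10]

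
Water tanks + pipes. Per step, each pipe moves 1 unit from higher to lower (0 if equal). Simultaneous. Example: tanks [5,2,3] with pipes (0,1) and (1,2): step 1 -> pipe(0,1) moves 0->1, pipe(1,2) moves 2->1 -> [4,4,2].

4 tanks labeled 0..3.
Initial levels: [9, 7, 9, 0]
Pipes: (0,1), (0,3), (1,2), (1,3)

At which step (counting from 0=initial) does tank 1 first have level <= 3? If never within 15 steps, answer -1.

Answer: -1

Derivation:
Step 1: flows [0->1,0->3,2->1,1->3] -> levels [7 8 8 2]
Step 2: flows [1->0,0->3,1=2,1->3] -> levels [7 6 8 4]
Step 3: flows [0->1,0->3,2->1,1->3] -> levels [5 7 7 6]
Step 4: flows [1->0,3->0,1=2,1->3] -> levels [7 5 7 6]
Step 5: flows [0->1,0->3,2->1,3->1] -> levels [5 8 6 6]
Step 6: flows [1->0,3->0,1->2,1->3] -> levels [7 5 7 6]
  -> period-2 cycle (repeats step 4); tank 1 never drops to <=3
Tank 1 never reaches <=3 within 15 steps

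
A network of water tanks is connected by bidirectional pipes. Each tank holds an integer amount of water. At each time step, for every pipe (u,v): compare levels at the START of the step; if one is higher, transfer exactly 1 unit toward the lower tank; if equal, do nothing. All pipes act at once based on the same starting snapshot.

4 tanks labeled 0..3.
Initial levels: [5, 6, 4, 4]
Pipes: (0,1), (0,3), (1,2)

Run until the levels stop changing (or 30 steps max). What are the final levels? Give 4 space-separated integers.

Step 1: flows [1->0,0->3,1->2] -> levels [5 4 5 5]
Step 2: flows [0->1,0=3,2->1] -> levels [4 6 4 5]
Step 3: flows [1->0,3->0,1->2] -> levels [6 4 5 4]
Step 4: flows [0->1,0->3,2->1] -> levels [4 6 4 5]
  -> period-2 cycle: step 4 state = step 2 state; never stabilizes
  -> state at step 30: (30-2) mod 2 = 0, same as step 2 -> [4 6 4 5]

Answer: 4 6 4 5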